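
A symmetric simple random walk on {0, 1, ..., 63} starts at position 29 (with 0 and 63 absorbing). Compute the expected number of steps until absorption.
E[τ | X_0 = 29] = 986

Let v_k = E[τ | X_0 = k]. Boundary: v_0 = v_63 = 0. Recurrence: v_k = 1 + (v_{k-1} + v_{k+1})/2 for 1 ≤ k ≤ 62. The particular solution to v_k − (v_{k-1} + v_{k+1})/2 = 1 is v_k = −k^2. Adding homogeneous solution A + B k and matching boundaries gives v_k = k (63 − k). Substituting k = 29: v_29 = 29 · 34 = 986.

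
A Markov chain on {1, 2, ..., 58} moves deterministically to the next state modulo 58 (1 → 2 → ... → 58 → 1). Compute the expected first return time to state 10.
E[T_10 | X_0 = 10] = 58

The chain cycles deterministically, so starting at state 10 it returns in exactly 58 steps. Equivalently, the stationary distribution is uniform π_j = 1/58 for every state j, so by Kac's formula E[T_10] = 1/π_10 = 58.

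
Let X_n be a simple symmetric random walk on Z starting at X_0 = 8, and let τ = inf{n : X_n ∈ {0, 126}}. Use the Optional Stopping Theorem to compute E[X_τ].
E[X_τ] = 8

X_n is a martingale and τ is a bounded-mean stopping time (indeed τ is finite a.s. with bounded expectation since the walk is in a bounded region). By the OST, E[X_τ] = E[X_0] = 8. Equivalently: E[X_τ] = 126 · P(hit 126 first) + 0 · P(hit 0 first) = 126 · (8/126) = 8.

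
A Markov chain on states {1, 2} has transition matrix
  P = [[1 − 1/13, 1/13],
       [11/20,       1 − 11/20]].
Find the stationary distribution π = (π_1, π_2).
π_1 = 143/163, π_2 = 20/163

Solve πP = π with π_1 + π_2 = 1. From πP = π: π_1 · (1 − 1/13) + π_2 · 11/20 = π_1 ⇒ π_2 · 11/20 = π_1 · 1/13 ⇒ π_2/π_1 = (1/13)/(11/20) = 20/143. Together with π_1 + π_2 = 1:
  π_1 = (11/20)/(1/13 + 11/20) = (11/20)/(163/260) = 143/163,
  π_2 = (1/13)/(1/13 + 11/20) = (1/13)/(163/260) = 20/163.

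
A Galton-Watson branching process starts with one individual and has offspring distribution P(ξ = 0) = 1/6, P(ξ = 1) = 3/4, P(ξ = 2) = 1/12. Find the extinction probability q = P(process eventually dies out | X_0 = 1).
q = 1

Mean offspring μ = 0·1/6 + 1·3/4 + 2·1/12 = 11/12 ≤ 1. For μ ≤ 1 with offspring not concentrated at 1, the Galton-Watson process goes extinct almost surely, so q = 1.
(Algebraic check: The pgf is f(s) = 1/6 + 3/4·s + 1/12·s². The extinction probability q is the smallest fixed point of f in [0, 1]. Setting s = f(s):
  1/12·s² + (3/4 − 1)·s + 1/6 = 0
  1/12·s² − (1/6 + 1/12)·s + 1/6 = 0
which factors as (s − 1)·(1/12·s − 1/6) = 0, giving roots s = 1 and s = (1/6)/(1/12) = 2. Since 2 ≥ 1, the smallest root in [0, 1] is s = 1.)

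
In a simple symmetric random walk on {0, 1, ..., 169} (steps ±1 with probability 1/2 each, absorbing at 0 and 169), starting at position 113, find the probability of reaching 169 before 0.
P(hit 169 before 0) = 113/169

Let u_k = P(hit 169 before 0 | start at k). Then u_0 = 0, u_169 = 1, and u_k = u_{k-1}/2 + u_{k+1}/2 for 1 ≤ k ≤ 168. This harmonic recurrence is solved by u_k = k/169, giving u_113 = 113/169.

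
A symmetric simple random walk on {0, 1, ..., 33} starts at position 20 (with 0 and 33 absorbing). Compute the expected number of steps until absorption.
E[τ | X_0 = 20] = 260

Let v_k = E[τ | X_0 = k]. Boundary: v_0 = v_33 = 0. Recurrence: v_k = 1 + (v_{k-1} + v_{k+1})/2 for 1 ≤ k ≤ 32. The particular solution to v_k − (v_{k-1} + v_{k+1})/2 = 1 is v_k = −k^2. Adding homogeneous solution A + B k and matching boundaries gives v_k = k (33 − k). Substituting k = 20: v_20 = 20 · 13 = 260.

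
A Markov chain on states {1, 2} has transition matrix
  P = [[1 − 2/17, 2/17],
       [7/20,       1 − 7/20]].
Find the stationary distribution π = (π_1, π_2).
π_1 = 119/159, π_2 = 40/159

Solve πP = π with π_1 + π_2 = 1. From πP = π: π_1 · (1 − 2/17) + π_2 · 7/20 = π_1 ⇒ π_2 · 7/20 = π_1 · 2/17 ⇒ π_2/π_1 = (2/17)/(7/20) = 40/119. Together with π_1 + π_2 = 1:
  π_1 = (7/20)/(2/17 + 7/20) = (7/20)/(159/340) = 119/159,
  π_2 = (2/17)/(2/17 + 7/20) = (2/17)/(159/340) = 40/159.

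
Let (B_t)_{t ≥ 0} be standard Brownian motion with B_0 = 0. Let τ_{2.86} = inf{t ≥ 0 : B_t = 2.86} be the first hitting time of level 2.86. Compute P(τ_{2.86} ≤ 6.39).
P(τ_{2.86} ≤ 6.39) = 2(1 − Φ(2.86/√6.39)) = 2(1 − Φ(1.1314)) ≈ 0.2579

By the reflection principle for standard BM, P(τ_b ≤ t) = 2 · P(B_t ≥ b). Since B_t ~ N(0, t), P(B_t ≥ 2.86) = 1 − Φ(2.86/√t) = 1 − Φ(2.86/√6.39) = 1 − Φ(1.1314) ≈ 0.12894. Doubling: P(τ_{2.86} ≤ 6.39) ≈ 2 · 0.12894 = 0.25788 ≈ 0.2579.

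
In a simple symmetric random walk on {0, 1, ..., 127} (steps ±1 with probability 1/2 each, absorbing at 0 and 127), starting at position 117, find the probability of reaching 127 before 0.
P(hit 127 before 0) = 117/127

Let u_k = P(hit 127 before 0 | start at k). Then u_0 = 0, u_127 = 1, and u_k = u_{k-1}/2 + u_{k+1}/2 for 1 ≤ k ≤ 126. This harmonic recurrence is solved by u_k = k/127, giving u_117 = 117/127.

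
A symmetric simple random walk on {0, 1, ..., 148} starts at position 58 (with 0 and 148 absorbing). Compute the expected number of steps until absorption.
E[τ | X_0 = 58] = 5220

Let v_k = E[τ | X_0 = k]. Boundary: v_0 = v_148 = 0. Recurrence: v_k = 1 + (v_{k-1} + v_{k+1})/2 for 1 ≤ k ≤ 147. The particular solution to v_k − (v_{k-1} + v_{k+1})/2 = 1 is v_k = −k^2. Adding homogeneous solution A + B k and matching boundaries gives v_k = k (148 − k). Substituting k = 58: v_58 = 58 · 90 = 5220.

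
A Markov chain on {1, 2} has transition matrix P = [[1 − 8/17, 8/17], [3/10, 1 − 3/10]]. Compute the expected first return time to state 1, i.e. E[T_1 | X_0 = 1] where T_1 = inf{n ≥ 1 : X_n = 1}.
E[T_1 | X_0 = 1] = 1/π_1 = 131/51

For an irreducible recurrent Markov chain with stationary distribution π, E[T_i | X_0 = i] = 1/π_i (Kac's formula). Here π_1 = (3/10)/(8/17 + 3/10) = (3/10)/(131/170) = 51/131, so E[T_1 | X_0 = 1] = 1/π_1 = (8/17 + 3/10)/(3/10) = (131/170)/(3/10) = 131/51.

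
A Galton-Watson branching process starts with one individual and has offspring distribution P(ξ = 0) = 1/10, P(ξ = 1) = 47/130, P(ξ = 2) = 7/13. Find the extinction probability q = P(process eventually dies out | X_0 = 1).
q = 13/70

The pgf is f(s) = 1/10 + 47/130·s + 7/13·s². The extinction probability q is the smallest fixed point of f in [0, 1]. Setting s = f(s):
  7/13·s² + (47/130 − 1)·s + 1/10 = 0
  7/13·s² − (1/10 + 7/13)·s + 1/10 = 0
which factors as (s − 1)·(7/13·s − 1/10) = 0, giving roots s = 1 and s = (1/10)/(7/13) = 13/70.
Mean offspring μ = 47/130 + 2·7/13 = 187/130 > 1 (supercritical), so q < 1. The extinction probability is the smaller root: q = (1/10)/(7/13) = 13/70.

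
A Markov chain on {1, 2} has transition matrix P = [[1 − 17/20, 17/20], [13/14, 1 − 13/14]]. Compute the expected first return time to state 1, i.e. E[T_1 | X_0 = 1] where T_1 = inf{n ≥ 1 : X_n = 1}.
E[T_1 | X_0 = 1] = 1/π_1 = 249/130

For an irreducible recurrent Markov chain with stationary distribution π, E[T_i | X_0 = i] = 1/π_i (Kac's formula). Here π_1 = (13/14)/(17/20 + 13/14) = (13/14)/(249/140) = 130/249, so E[T_1 | X_0 = 1] = 1/π_1 = (17/20 + 13/14)/(13/14) = (249/140)/(13/14) = 249/130.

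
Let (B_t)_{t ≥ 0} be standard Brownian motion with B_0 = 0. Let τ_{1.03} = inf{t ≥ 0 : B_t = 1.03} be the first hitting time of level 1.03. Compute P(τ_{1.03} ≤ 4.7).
P(τ_{1.03} ≤ 4.7) = 2(1 − Φ(1.03/√4.7)) = 2(1 − Φ(0.4751)) ≈ 0.6347

By the reflection principle for standard BM, P(τ_b ≤ t) = 2 · P(B_t ≥ b). Since B_t ~ N(0, t), P(B_t ≥ 1.03) = 1 − Φ(1.03/√t) = 1 − Φ(1.03/√4.7) = 1 − Φ(0.4751) ≈ 0.31736. Doubling: P(τ_{1.03} ≤ 4.7) ≈ 2 · 0.31736 = 0.63472 ≈ 0.6347.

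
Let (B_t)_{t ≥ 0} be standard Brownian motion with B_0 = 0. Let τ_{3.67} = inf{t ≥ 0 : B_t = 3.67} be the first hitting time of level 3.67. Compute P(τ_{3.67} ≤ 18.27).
P(τ_{3.67} ≤ 18.27) = 2(1 − Φ(3.67/√18.27)) = 2(1 − Φ(0.8586)) ≈ 0.3906

By the reflection principle for standard BM, P(τ_b ≤ t) = 2 · P(B_t ≥ b). Since B_t ~ N(0, t), P(B_t ≥ 3.67) = 1 − Φ(3.67/√t) = 1 − Φ(3.67/√18.27) = 1 − Φ(0.8586) ≈ 0.19528. Doubling: P(τ_{3.67} ≤ 18.27) ≈ 2 · 0.19528 = 0.39056 ≈ 0.3906.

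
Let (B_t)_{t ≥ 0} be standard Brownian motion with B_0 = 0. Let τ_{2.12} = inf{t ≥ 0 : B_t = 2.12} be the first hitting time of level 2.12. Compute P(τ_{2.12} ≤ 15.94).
P(τ_{2.12} ≤ 15.94) = 2(1 − Φ(2.12/√15.94)) = 2(1 − Φ(0.5310)) ≈ 0.5954

By the reflection principle for standard BM, P(τ_b ≤ t) = 2 · P(B_t ≥ b). Since B_t ~ N(0, t), P(B_t ≥ 2.12) = 1 − Φ(2.12/√t) = 1 − Φ(2.12/√15.94) = 1 − Φ(0.5310) ≈ 0.29771. Doubling: P(τ_{2.12} ≤ 15.94) ≈ 2 · 0.29771 = 0.59542 ≈ 0.5954.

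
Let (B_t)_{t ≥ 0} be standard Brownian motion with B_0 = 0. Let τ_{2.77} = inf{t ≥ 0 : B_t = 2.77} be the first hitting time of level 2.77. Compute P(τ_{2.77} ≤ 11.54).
P(τ_{2.77} ≤ 11.54) = 2(1 − Φ(2.77/√11.54)) = 2(1 − Φ(0.8154)) ≈ 0.4148

By the reflection principle for standard BM, P(τ_b ≤ t) = 2 · P(B_t ≥ b). Since B_t ~ N(0, t), P(B_t ≥ 2.77) = 1 − Φ(2.77/√t) = 1 − Φ(2.77/√11.54) = 1 − Φ(0.8154) ≈ 0.20742. Doubling: P(τ_{2.77} ≤ 11.54) ≈ 2 · 0.20742 = 0.41484 ≈ 0.4148.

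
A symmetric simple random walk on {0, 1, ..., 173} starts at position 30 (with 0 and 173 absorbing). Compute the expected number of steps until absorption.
E[τ | X_0 = 30] = 4290

Let v_k = E[τ | X_0 = k]. Boundary: v_0 = v_173 = 0. Recurrence: v_k = 1 + (v_{k-1} + v_{k+1})/2 for 1 ≤ k ≤ 172. The particular solution to v_k − (v_{k-1} + v_{k+1})/2 = 1 is v_k = −k^2. Adding homogeneous solution A + B k and matching boundaries gives v_k = k (173 − k). Substituting k = 30: v_30 = 30 · 143 = 4290.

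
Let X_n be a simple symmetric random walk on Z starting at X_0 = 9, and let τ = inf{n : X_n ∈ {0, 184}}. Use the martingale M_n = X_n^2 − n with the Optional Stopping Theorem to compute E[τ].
E[τ] = 1575

M_n = X_n^2 − n is a martingale (since E[X_{n+1}^2 | F_n] = X_n^2 + 1). By OST (τ has finite mean in a bounded region), E[M_τ] = E[M_0] = X_0^2 − 0 = 9^2 = 81. Also E[M_τ] = E[X_τ^2] − E[τ]. The walk exits at 0 or 184, with P(hit 184 first) = 9/184, so E[X_τ^2] = 184^2 · 9/184 + 0 = 1656. Thus E[τ] = E[X_τ^2] − E[M_τ] = 1656 − 81 = 1575 = 9(184 − 9) = 1575.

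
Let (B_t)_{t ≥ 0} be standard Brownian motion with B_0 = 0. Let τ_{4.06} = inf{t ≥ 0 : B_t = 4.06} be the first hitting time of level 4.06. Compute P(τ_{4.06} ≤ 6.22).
P(τ_{4.06} ≤ 6.22) = 2(1 − Φ(4.06/√6.22)) = 2(1 − Φ(1.6279)) ≈ 0.1035

By the reflection principle for standard BM, P(τ_b ≤ t) = 2 · P(B_t ≥ b). Since B_t ~ N(0, t), P(B_t ≥ 4.06) = 1 − Φ(4.06/√t) = 1 − Φ(4.06/√6.22) = 1 − Φ(1.6279) ≈ 0.05177. Doubling: P(τ_{4.06} ≤ 6.22) ≈ 2 · 0.05177 = 0.10354 ≈ 0.1035.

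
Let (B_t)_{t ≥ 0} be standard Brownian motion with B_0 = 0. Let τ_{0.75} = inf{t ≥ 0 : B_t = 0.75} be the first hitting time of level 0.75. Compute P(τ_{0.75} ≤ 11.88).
P(τ_{0.75} ≤ 11.88) = 2(1 − Φ(0.75/√11.88)) = 2(1 − Φ(0.2176)) ≈ 0.8277

By the reflection principle for standard BM, P(τ_b ≤ t) = 2 · P(B_t ≥ b). Since B_t ~ N(0, t), P(B_t ≥ 0.75) = 1 − Φ(0.75/√t) = 1 − Φ(0.75/√11.88) = 1 − Φ(0.2176) ≈ 0.41387. Doubling: P(τ_{0.75} ≤ 11.88) ≈ 2 · 0.41387 = 0.82774 ≈ 0.8277.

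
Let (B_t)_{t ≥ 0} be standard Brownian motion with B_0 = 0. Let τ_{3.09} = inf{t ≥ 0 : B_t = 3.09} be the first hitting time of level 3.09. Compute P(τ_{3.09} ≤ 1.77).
P(τ_{3.09} ≤ 1.77) = 2(1 − Φ(3.09/√1.77)) = 2(1 − Φ(2.3226)) ≈ 0.0202

By the reflection principle for standard BM, P(τ_b ≤ t) = 2 · P(B_t ≥ b). Since B_t ~ N(0, t), P(B_t ≥ 3.09) = 1 − Φ(3.09/√t) = 1 − Φ(3.09/√1.77) = 1 − Φ(2.3226) ≈ 0.01010. Doubling: P(τ_{3.09} ≤ 1.77) ≈ 2 · 0.01010 = 0.02020 ≈ 0.0202.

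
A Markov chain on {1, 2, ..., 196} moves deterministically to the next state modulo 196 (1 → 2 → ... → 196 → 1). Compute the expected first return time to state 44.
E[T_44 | X_0 = 44] = 196

The chain cycles deterministically, so starting at state 44 it returns in exactly 196 steps. Equivalently, the stationary distribution is uniform π_j = 1/196 for every state j, so by Kac's formula E[T_44] = 1/π_44 = 196.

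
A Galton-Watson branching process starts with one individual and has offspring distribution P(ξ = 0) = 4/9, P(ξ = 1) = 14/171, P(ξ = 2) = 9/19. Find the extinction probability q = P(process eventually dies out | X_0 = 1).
q = 76/81

The pgf is f(s) = 4/9 + 14/171·s + 9/19·s². The extinction probability q is the smallest fixed point of f in [0, 1]. Setting s = f(s):
  9/19·s² + (14/171 − 1)·s + 4/9 = 0
  9/19·s² − (4/9 + 9/19)·s + 4/9 = 0
which factors as (s − 1)·(9/19·s − 4/9) = 0, giving roots s = 1 and s = (4/9)/(9/19) = 76/81.
Mean offspring μ = 14/171 + 2·9/19 = 176/171 > 1 (supercritical), so q < 1. The extinction probability is the smaller root: q = (4/9)/(9/19) = 76/81.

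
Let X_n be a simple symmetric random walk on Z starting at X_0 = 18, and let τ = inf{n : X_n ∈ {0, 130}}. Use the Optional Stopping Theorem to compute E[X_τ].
E[X_τ] = 18

X_n is a martingale and τ is a bounded-mean stopping time (indeed τ is finite a.s. with bounded expectation since the walk is in a bounded region). By the OST, E[X_τ] = E[X_0] = 18. Equivalently: E[X_τ] = 130 · P(hit 130 first) + 0 · P(hit 0 first) = 130 · (18/130) = 18.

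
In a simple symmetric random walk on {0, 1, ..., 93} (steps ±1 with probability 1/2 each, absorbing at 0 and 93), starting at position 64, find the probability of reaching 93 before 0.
P(hit 93 before 0) = 64/93

Let u_k = P(hit 93 before 0 | start at k). Then u_0 = 0, u_93 = 1, and u_k = u_{k-1}/2 + u_{k+1}/2 for 1 ≤ k ≤ 92. This harmonic recurrence is solved by u_k = k/93, giving u_64 = 64/93.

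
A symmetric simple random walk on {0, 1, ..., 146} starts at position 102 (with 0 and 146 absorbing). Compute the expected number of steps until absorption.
E[τ | X_0 = 102] = 4488

Let v_k = E[τ | X_0 = k]. Boundary: v_0 = v_146 = 0. Recurrence: v_k = 1 + (v_{k-1} + v_{k+1})/2 for 1 ≤ k ≤ 145. The particular solution to v_k − (v_{k-1} + v_{k+1})/2 = 1 is v_k = −k^2. Adding homogeneous solution A + B k and matching boundaries gives v_k = k (146 − k). Substituting k = 102: v_102 = 102 · 44 = 4488.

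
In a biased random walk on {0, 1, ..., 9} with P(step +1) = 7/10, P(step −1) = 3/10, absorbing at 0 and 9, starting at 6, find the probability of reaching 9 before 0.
P(hit 9 before 0) = (1 − (3/7)^6) / (1 − (3/7)^9) = 126910/127639

Let u_k denote P(reach 9 before 0 | start at k). Boundary: u_0 = 0, u_9 = 1. Recurrence: u_k = 7/10·u_{k+1} + 3/10·u_{k-1} for 1 ≤ k ≤ 8. Try u_k = A + B·r^k with r = q/p = (3/10)/(7/10) = 3/7. Substitution satisfies the recurrence; boundary conditions give:
  u_k = (1 − r^k) / (1 − r^N) = (1 − (3/7)^6) / (1 − (3/7)^9) = 126910/127639.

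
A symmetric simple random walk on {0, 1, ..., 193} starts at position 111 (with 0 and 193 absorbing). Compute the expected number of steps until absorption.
E[τ | X_0 = 111] = 9102

Let v_k = E[τ | X_0 = k]. Boundary: v_0 = v_193 = 0. Recurrence: v_k = 1 + (v_{k-1} + v_{k+1})/2 for 1 ≤ k ≤ 192. The particular solution to v_k − (v_{k-1} + v_{k+1})/2 = 1 is v_k = −k^2. Adding homogeneous solution A + B k and matching boundaries gives v_k = k (193 − k). Substituting k = 111: v_111 = 111 · 82 = 9102.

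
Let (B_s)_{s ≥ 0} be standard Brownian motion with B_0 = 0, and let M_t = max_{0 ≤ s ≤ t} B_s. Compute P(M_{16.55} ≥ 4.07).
P(M_{16.55} ≥ 4.07) = 2·P(B_{16.55} ≥ 4.07) = 2(1 − Φ(4.07/√16.55)) ≈ 0.3171

By the reflection principle for Brownian motion, P(M_t ≥ a) = 2 · P(B_t ≥ a) for a ≥ 0. Since B_t ~ N(0, t), P(B_t ≥ 4.07) = 1 − Φ(4.07/√t) = 1 − Φ(4.07/√16.55) = 1 − Φ(1.0005). So
  P(M_{16.55} ≥ 4.07) = 2(1 − Φ(1.0005)) ≈ 0.3171.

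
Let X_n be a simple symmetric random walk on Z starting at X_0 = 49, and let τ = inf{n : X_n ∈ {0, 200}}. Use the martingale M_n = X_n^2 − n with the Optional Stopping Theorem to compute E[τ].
E[τ] = 7399

M_n = X_n^2 − n is a martingale (since E[X_{n+1}^2 | F_n] = X_n^2 + 1). By OST (τ has finite mean in a bounded region), E[M_τ] = E[M_0] = X_0^2 − 0 = 49^2 = 2401. Also E[M_τ] = E[X_τ^2] − E[τ]. The walk exits at 0 or 200, with P(hit 200 first) = 49/200, so E[X_τ^2] = 200^2 · 49/200 + 0 = 9800. Thus E[τ] = E[X_τ^2] − E[M_τ] = 9800 − 2401 = 7399 = 49(200 − 49) = 7399.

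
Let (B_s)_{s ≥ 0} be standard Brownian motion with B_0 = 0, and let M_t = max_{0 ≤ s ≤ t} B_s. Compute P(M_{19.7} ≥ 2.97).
P(M_{19.7} ≥ 2.97) = 2·P(B_{19.7} ≥ 2.97) = 2(1 − Φ(2.97/√19.7)) ≈ 0.5034

By the reflection principle for Brownian motion, P(M_t ≥ a) = 2 · P(B_t ≥ a) for a ≥ 0. Since B_t ~ N(0, t), P(B_t ≥ 2.97) = 1 − Φ(2.97/√t) = 1 − Φ(2.97/√19.7) = 1 − Φ(0.6691). So
  P(M_{19.7} ≥ 2.97) = 2(1 − Φ(0.6691)) ≈ 0.5034.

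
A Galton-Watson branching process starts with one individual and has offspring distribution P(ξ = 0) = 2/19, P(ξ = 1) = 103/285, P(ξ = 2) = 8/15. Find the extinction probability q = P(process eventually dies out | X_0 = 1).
q = 15/76

The pgf is f(s) = 2/19 + 103/285·s + 8/15·s². The extinction probability q is the smallest fixed point of f in [0, 1]. Setting s = f(s):
  8/15·s² + (103/285 − 1)·s + 2/19 = 0
  8/15·s² − (2/19 + 8/15)·s + 2/19 = 0
which factors as (s − 1)·(8/15·s − 2/19) = 0, giving roots s = 1 and s = (2/19)/(8/15) = 15/76.
Mean offspring μ = 103/285 + 2·8/15 = 407/285 > 1 (supercritical), so q < 1. The extinction probability is the smaller root: q = (2/19)/(8/15) = 15/76.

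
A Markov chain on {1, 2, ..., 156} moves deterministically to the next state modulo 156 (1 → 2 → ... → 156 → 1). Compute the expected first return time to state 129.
E[T_129 | X_0 = 129] = 156

The chain cycles deterministically, so starting at state 129 it returns in exactly 156 steps. Equivalently, the stationary distribution is uniform π_j = 1/156 for every state j, so by Kac's formula E[T_129] = 1/π_129 = 156.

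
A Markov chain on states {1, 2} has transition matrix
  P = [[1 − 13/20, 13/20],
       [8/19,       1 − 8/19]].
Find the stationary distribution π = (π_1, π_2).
π_1 = 160/407, π_2 = 247/407

Solve πP = π with π_1 + π_2 = 1. From πP = π: π_1 · (1 − 13/20) + π_2 · 8/19 = π_1 ⇒ π_2 · 8/19 = π_1 · 13/20 ⇒ π_2/π_1 = (13/20)/(8/19) = 247/160. Together with π_1 + π_2 = 1:
  π_1 = (8/19)/(13/20 + 8/19) = (8/19)/(407/380) = 160/407,
  π_2 = (13/20)/(13/20 + 8/19) = (13/20)/(407/380) = 247/407.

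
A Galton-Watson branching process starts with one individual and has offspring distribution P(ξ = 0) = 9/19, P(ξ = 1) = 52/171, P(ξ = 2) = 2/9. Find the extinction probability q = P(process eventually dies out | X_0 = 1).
q = 1

Mean offspring μ = 0·9/19 + 1·52/171 + 2·2/9 = 128/171 ≤ 1. For μ ≤ 1 with offspring not concentrated at 1, the Galton-Watson process goes extinct almost surely, so q = 1.
(Algebraic check: The pgf is f(s) = 9/19 + 52/171·s + 2/9·s². The extinction probability q is the smallest fixed point of f in [0, 1]. Setting s = f(s):
  2/9·s² + (52/171 − 1)·s + 9/19 = 0
  2/9·s² − (9/19 + 2/9)·s + 9/19 = 0
which factors as (s − 1)·(2/9·s − 9/19) = 0, giving roots s = 1 and s = (9/19)/(2/9) = 81/38. Since 81/38 ≥ 1, the smallest root in [0, 1] is s = 1.)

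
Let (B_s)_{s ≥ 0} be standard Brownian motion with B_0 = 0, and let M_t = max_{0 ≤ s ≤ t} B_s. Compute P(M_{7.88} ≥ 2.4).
P(M_{7.88} ≥ 2.4) = 2·P(B_{7.88} ≥ 2.4) = 2(1 − Φ(2.4/√7.88)) ≈ 0.3926

By the reflection principle for Brownian motion, P(M_t ≥ a) = 2 · P(B_t ≥ a) for a ≥ 0. Since B_t ~ N(0, t), P(B_t ≥ 2.4) = 1 − Φ(2.4/√t) = 1 − Φ(2.4/√7.88) = 1 − Φ(0.8550). So
  P(M_{7.88} ≥ 2.4) = 2(1 − Φ(0.8550)) ≈ 0.3926.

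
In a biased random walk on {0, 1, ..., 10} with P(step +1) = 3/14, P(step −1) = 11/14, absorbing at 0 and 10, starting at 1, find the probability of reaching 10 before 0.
P(hit 10 before 0) = (1 − (11/3)^1) / (1 − (11/3)^10) = 19683/3242170694

Let u_k denote P(reach 10 before 0 | start at k). Boundary: u_0 = 0, u_10 = 1. Recurrence: u_k = 3/14·u_{k+1} + 11/14·u_{k-1} for 1 ≤ k ≤ 9. Try u_k = A + B·r^k with r = q/p = (11/14)/(3/14) = 11/3. Substitution satisfies the recurrence; boundary conditions give:
  u_k = (1 − r^k) / (1 − r^N) = (1 − (11/3)^1) / (1 − (11/3)^10) = 19683/3242170694.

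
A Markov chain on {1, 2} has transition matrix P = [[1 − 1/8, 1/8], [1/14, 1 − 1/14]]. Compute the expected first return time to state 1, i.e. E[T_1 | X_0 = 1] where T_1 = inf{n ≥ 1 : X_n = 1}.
E[T_1 | X_0 = 1] = 1/π_1 = 11/4

For an irreducible recurrent Markov chain with stationary distribution π, E[T_i | X_0 = i] = 1/π_i (Kac's formula). Here π_1 = (1/14)/(1/8 + 1/14) = (1/14)/(11/56) = 4/11, so E[T_1 | X_0 = 1] = 1/π_1 = (1/8 + 1/14)/(1/14) = (11/56)/(1/14) = 11/4.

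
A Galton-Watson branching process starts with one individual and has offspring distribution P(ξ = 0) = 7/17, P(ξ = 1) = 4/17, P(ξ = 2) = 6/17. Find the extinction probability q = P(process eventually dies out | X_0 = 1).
q = 1

Mean offspring μ = 0·7/17 + 1·4/17 + 2·6/17 = 16/17 ≤ 1. For μ ≤ 1 with offspring not concentrated at 1, the Galton-Watson process goes extinct almost surely, so q = 1.
(Algebraic check: The pgf is f(s) = 7/17 + 4/17·s + 6/17·s². The extinction probability q is the smallest fixed point of f in [0, 1]. Setting s = f(s):
  6/17·s² + (4/17 − 1)·s + 7/17 = 0
  6/17·s² − (7/17 + 6/17)·s + 7/17 = 0
which factors as (s − 1)·(6/17·s − 7/17) = 0, giving roots s = 1 and s = (7/17)/(6/17) = 7/6. Since 7/6 ≥ 1, the smallest root in [0, 1] is s = 1.)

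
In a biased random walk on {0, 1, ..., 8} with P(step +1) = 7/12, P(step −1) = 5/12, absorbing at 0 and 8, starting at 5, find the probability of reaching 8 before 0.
P(hit 8 before 0) = (1 − (5/7)^5) / (1 − (5/7)^8) = 2346463/2687088

Let u_k denote P(reach 8 before 0 | start at k). Boundary: u_0 = 0, u_8 = 1. Recurrence: u_k = 7/12·u_{k+1} + 5/12·u_{k-1} for 1 ≤ k ≤ 7. Try u_k = A + B·r^k with r = q/p = (5/12)/(7/12) = 5/7. Substitution satisfies the recurrence; boundary conditions give:
  u_k = (1 − r^k) / (1 − r^N) = (1 − (5/7)^5) / (1 − (5/7)^8) = 2346463/2687088.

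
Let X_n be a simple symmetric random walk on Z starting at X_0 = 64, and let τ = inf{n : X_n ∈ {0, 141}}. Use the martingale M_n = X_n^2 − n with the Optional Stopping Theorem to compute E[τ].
E[τ] = 4928

M_n = X_n^2 − n is a martingale (since E[X_{n+1}^2 | F_n] = X_n^2 + 1). By OST (τ has finite mean in a bounded region), E[M_τ] = E[M_0] = X_0^2 − 0 = 64^2 = 4096. Also E[M_τ] = E[X_τ^2] − E[τ]. The walk exits at 0 or 141, with P(hit 141 first) = 64/141, so E[X_τ^2] = 141^2 · 64/141 + 0 = 9024. Thus E[τ] = E[X_τ^2] − E[M_τ] = 9024 − 4096 = 4928 = 64(141 − 64) = 4928.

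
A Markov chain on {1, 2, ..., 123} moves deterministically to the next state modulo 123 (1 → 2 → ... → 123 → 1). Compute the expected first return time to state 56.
E[T_56 | X_0 = 56] = 123

The chain cycles deterministically, so starting at state 56 it returns in exactly 123 steps. Equivalently, the stationary distribution is uniform π_j = 1/123 for every state j, so by Kac's formula E[T_56] = 1/π_56 = 123.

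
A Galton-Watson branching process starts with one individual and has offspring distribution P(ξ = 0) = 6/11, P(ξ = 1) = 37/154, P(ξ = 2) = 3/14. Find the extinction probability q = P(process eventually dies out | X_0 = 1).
q = 1

Mean offspring μ = 0·6/11 + 1·37/154 + 2·3/14 = 103/154 ≤ 1. For μ ≤ 1 with offspring not concentrated at 1, the Galton-Watson process goes extinct almost surely, so q = 1.
(Algebraic check: The pgf is f(s) = 6/11 + 37/154·s + 3/14·s². The extinction probability q is the smallest fixed point of f in [0, 1]. Setting s = f(s):
  3/14·s² + (37/154 − 1)·s + 6/11 = 0
  3/14·s² − (6/11 + 3/14)·s + 6/11 = 0
which factors as (s − 1)·(3/14·s − 6/11) = 0, giving roots s = 1 and s = (6/11)/(3/14) = 28/11. Since 28/11 ≥ 1, the smallest root in [0, 1] is s = 1.)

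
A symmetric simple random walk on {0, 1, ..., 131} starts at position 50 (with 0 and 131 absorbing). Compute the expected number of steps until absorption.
E[τ | X_0 = 50] = 4050

Let v_k = E[τ | X_0 = k]. Boundary: v_0 = v_131 = 0. Recurrence: v_k = 1 + (v_{k-1} + v_{k+1})/2 for 1 ≤ k ≤ 130. The particular solution to v_k − (v_{k-1} + v_{k+1})/2 = 1 is v_k = −k^2. Adding homogeneous solution A + B k and matching boundaries gives v_k = k (131 − k). Substituting k = 50: v_50 = 50 · 81 = 4050.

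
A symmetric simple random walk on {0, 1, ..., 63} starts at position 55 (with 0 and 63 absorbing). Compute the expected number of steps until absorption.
E[τ | X_0 = 55] = 440

Let v_k = E[τ | X_0 = k]. Boundary: v_0 = v_63 = 0. Recurrence: v_k = 1 + (v_{k-1} + v_{k+1})/2 for 1 ≤ k ≤ 62. The particular solution to v_k − (v_{k-1} + v_{k+1})/2 = 1 is v_k = −k^2. Adding homogeneous solution A + B k and matching boundaries gives v_k = k (63 − k). Substituting k = 55: v_55 = 55 · 8 = 440.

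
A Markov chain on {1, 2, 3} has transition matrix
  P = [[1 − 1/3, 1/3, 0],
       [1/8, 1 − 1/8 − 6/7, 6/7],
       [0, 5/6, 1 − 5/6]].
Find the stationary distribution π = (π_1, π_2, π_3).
π = (105/673, 280/673, 288/673)

This is a birth-death chain on three states, which satisfies detailed balance: π_1 · P_{12} = π_2 · P_{21} and π_2 · P_{23} = π_3 · P_{32}.
From π_1 · 1/3 = π_2 · 1/8: π_2/π_1 = (1/3)/(1/8) = 8/3.
From π_2 · 6/7 = π_3 · 5/6: π_3/π_2 = (6/7)/(5/6) = 36/35.
Take π_1 proportional to 1; then unnormalized π = (1, 8/3, 96/35). Normalize by dividing by the sum 673/105:
  π = (105/673, 280/673, 288/673).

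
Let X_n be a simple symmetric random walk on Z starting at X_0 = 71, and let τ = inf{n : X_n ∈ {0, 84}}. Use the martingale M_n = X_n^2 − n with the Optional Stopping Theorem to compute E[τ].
E[τ] = 923

M_n = X_n^2 − n is a martingale (since E[X_{n+1}^2 | F_n] = X_n^2 + 1). By OST (τ has finite mean in a bounded region), E[M_τ] = E[M_0] = X_0^2 − 0 = 71^2 = 5041. Also E[M_τ] = E[X_τ^2] − E[τ]. The walk exits at 0 or 84, with P(hit 84 first) = 71/84, so E[X_τ^2] = 84^2 · 71/84 + 0 = 5964. Thus E[τ] = E[X_τ^2] − E[M_τ] = 5964 − 5041 = 923 = 71(84 − 71) = 923.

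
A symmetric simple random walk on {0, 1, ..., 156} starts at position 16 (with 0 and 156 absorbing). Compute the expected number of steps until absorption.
E[τ | X_0 = 16] = 2240

Let v_k = E[τ | X_0 = k]. Boundary: v_0 = v_156 = 0. Recurrence: v_k = 1 + (v_{k-1} + v_{k+1})/2 for 1 ≤ k ≤ 155. The particular solution to v_k − (v_{k-1} + v_{k+1})/2 = 1 is v_k = −k^2. Adding homogeneous solution A + B k and matching boundaries gives v_k = k (156 − k). Substituting k = 16: v_16 = 16 · 140 = 2240.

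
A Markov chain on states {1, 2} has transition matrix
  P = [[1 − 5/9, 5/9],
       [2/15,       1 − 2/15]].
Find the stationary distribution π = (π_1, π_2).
π_1 = 6/31, π_2 = 25/31

Solve πP = π with π_1 + π_2 = 1. From πP = π: π_1 · (1 − 5/9) + π_2 · 2/15 = π_1 ⇒ π_2 · 2/15 = π_1 · 5/9 ⇒ π_2/π_1 = (5/9)/(2/15) = 25/6. Together with π_1 + π_2 = 1:
  π_1 = (2/15)/(5/9 + 2/15) = (2/15)/(31/45) = 6/31,
  π_2 = (5/9)/(5/9 + 2/15) = (5/9)/(31/45) = 25/31.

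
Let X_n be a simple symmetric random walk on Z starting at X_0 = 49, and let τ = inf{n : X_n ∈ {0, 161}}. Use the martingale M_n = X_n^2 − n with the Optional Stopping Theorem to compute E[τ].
E[τ] = 5488

M_n = X_n^2 − n is a martingale (since E[X_{n+1}^2 | F_n] = X_n^2 + 1). By OST (τ has finite mean in a bounded region), E[M_τ] = E[M_0] = X_0^2 − 0 = 49^2 = 2401. Also E[M_τ] = E[X_τ^2] − E[τ]. The walk exits at 0 or 161, with P(hit 161 first) = 49/161, so E[X_τ^2] = 161^2 · 49/161 + 0 = 7889. Thus E[τ] = E[X_τ^2] − E[M_τ] = 7889 − 2401 = 5488 = 49(161 − 49) = 5488.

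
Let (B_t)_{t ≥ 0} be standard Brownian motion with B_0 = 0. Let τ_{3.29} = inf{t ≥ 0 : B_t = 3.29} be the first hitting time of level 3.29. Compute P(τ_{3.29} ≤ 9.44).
P(τ_{3.29} ≤ 9.44) = 2(1 − Φ(3.29/√9.44)) = 2(1 − Φ(1.0708)) ≈ 0.2843

By the reflection principle for standard BM, P(τ_b ≤ t) = 2 · P(B_t ≥ b). Since B_t ~ N(0, t), P(B_t ≥ 3.29) = 1 − Φ(3.29/√t) = 1 − Φ(3.29/√9.44) = 1 − Φ(1.0708) ≈ 0.14213. Doubling: P(τ_{3.29} ≤ 9.44) ≈ 2 · 0.14213 = 0.28426 ≈ 0.2843.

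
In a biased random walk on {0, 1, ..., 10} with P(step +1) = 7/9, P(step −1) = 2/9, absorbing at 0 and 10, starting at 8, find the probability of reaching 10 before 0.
P(hit 10 before 0) = (1 − (2/7)^8) / (1 − (2/7)^10) = 6276949/6277205

Let u_k denote P(reach 10 before 0 | start at k). Boundary: u_0 = 0, u_10 = 1. Recurrence: u_k = 7/9·u_{k+1} + 2/9·u_{k-1} for 1 ≤ k ≤ 9. Try u_k = A + B·r^k with r = q/p = (2/9)/(7/9) = 2/7. Substitution satisfies the recurrence; boundary conditions give:
  u_k = (1 − r^k) / (1 − r^N) = (1 − (2/7)^8) / (1 − (2/7)^10) = 6276949/6277205.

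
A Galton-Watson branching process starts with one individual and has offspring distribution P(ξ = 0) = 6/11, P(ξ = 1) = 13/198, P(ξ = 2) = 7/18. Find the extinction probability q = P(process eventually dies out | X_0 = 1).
q = 1

Mean offspring μ = 0·6/11 + 1·13/198 + 2·7/18 = 167/198 ≤ 1. For μ ≤ 1 with offspring not concentrated at 1, the Galton-Watson process goes extinct almost surely, so q = 1.
(Algebraic check: The pgf is f(s) = 6/11 + 13/198·s + 7/18·s². The extinction probability q is the smallest fixed point of f in [0, 1]. Setting s = f(s):
  7/18·s² + (13/198 − 1)·s + 6/11 = 0
  7/18·s² − (6/11 + 7/18)·s + 6/11 = 0
which factors as (s − 1)·(7/18·s − 6/11) = 0, giving roots s = 1 and s = (6/11)/(7/18) = 108/77. Since 108/77 ≥ 1, the smallest root in [0, 1] is s = 1.)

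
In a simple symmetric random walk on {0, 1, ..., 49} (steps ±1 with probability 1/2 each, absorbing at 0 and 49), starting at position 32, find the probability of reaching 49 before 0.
P(hit 49 before 0) = 32/49

Let u_k = P(hit 49 before 0 | start at k). Then u_0 = 0, u_49 = 1, and u_k = u_{k-1}/2 + u_{k+1}/2 for 1 ≤ k ≤ 48. This harmonic recurrence is solved by u_k = k/49, giving u_32 = 32/49.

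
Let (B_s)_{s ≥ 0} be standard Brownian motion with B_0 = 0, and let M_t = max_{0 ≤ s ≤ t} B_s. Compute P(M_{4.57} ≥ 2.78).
P(M_{4.57} ≥ 2.78) = 2·P(B_{4.57} ≥ 2.78) = 2(1 − Φ(2.78/√4.57)) ≈ 0.1935

By the reflection principle for Brownian motion, P(M_t ≥ a) = 2 · P(B_t ≥ a) for a ≥ 0. Since B_t ~ N(0, t), P(B_t ≥ 2.78) = 1 − Φ(2.78/√t) = 1 − Φ(2.78/√4.57) = 1 − Φ(1.3004). So
  P(M_{4.57} ≥ 2.78) = 2(1 − Φ(1.3004)) ≈ 0.1935.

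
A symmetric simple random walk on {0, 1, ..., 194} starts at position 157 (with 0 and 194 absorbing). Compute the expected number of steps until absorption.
E[τ | X_0 = 157] = 5809

Let v_k = E[τ | X_0 = k]. Boundary: v_0 = v_194 = 0. Recurrence: v_k = 1 + (v_{k-1} + v_{k+1})/2 for 1 ≤ k ≤ 193. The particular solution to v_k − (v_{k-1} + v_{k+1})/2 = 1 is v_k = −k^2. Adding homogeneous solution A + B k and matching boundaries gives v_k = k (194 − k). Substituting k = 157: v_157 = 157 · 37 = 5809.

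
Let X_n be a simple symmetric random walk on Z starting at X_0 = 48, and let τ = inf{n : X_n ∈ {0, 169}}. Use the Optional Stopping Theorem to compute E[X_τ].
E[X_τ] = 48

X_n is a martingale and τ is a bounded-mean stopping time (indeed τ is finite a.s. with bounded expectation since the walk is in a bounded region). By the OST, E[X_τ] = E[X_0] = 48. Equivalently: E[X_τ] = 169 · P(hit 169 first) + 0 · P(hit 0 first) = 169 · (48/169) = 48.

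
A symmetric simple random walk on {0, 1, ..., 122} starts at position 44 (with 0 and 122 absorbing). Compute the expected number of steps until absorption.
E[τ | X_0 = 44] = 3432

Let v_k = E[τ | X_0 = k]. Boundary: v_0 = v_122 = 0. Recurrence: v_k = 1 + (v_{k-1} + v_{k+1})/2 for 1 ≤ k ≤ 121. The particular solution to v_k − (v_{k-1} + v_{k+1})/2 = 1 is v_k = −k^2. Adding homogeneous solution A + B k and matching boundaries gives v_k = k (122 − k). Substituting k = 44: v_44 = 44 · 78 = 3432.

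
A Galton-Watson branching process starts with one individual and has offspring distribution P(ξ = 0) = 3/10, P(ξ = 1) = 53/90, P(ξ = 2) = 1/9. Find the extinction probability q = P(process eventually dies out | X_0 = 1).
q = 1

Mean offspring μ = 0·3/10 + 1·53/90 + 2·1/9 = 73/90 ≤ 1. For μ ≤ 1 with offspring not concentrated at 1, the Galton-Watson process goes extinct almost surely, so q = 1.
(Algebraic check: The pgf is f(s) = 3/10 + 53/90·s + 1/9·s². The extinction probability q is the smallest fixed point of f in [0, 1]. Setting s = f(s):
  1/9·s² + (53/90 − 1)·s + 3/10 = 0
  1/9·s² − (3/10 + 1/9)·s + 3/10 = 0
which factors as (s − 1)·(1/9·s − 3/10) = 0, giving roots s = 1 and s = (3/10)/(1/9) = 27/10. Since 27/10 ≥ 1, the smallest root in [0, 1] is s = 1.)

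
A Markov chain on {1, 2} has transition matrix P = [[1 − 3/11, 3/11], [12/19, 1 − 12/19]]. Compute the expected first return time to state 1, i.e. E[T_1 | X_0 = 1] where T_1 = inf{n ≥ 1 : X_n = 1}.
E[T_1 | X_0 = 1] = 1/π_1 = 63/44

For an irreducible recurrent Markov chain with stationary distribution π, E[T_i | X_0 = i] = 1/π_i (Kac's formula). Here π_1 = (12/19)/(3/11 + 12/19) = (12/19)/(189/209) = 44/63, so E[T_1 | X_0 = 1] = 1/π_1 = (3/11 + 12/19)/(12/19) = (189/209)/(12/19) = 63/44.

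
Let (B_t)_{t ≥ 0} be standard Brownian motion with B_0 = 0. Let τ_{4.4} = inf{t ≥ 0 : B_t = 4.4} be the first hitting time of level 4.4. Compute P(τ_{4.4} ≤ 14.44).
P(τ_{4.4} ≤ 14.44) = 2(1 − Φ(4.4/√14.44)) = 2(1 − Φ(1.1579)) ≈ 0.2469

By the reflection principle for standard BM, P(τ_b ≤ t) = 2 · P(B_t ≥ b). Since B_t ~ N(0, t), P(B_t ≥ 4.4) = 1 − Φ(4.4/√t) = 1 − Φ(4.4/√14.44) = 1 − Φ(1.1579) ≈ 0.12345. Doubling: P(τ_{4.4} ≤ 14.44) ≈ 2 · 0.12345 = 0.24690 ≈ 0.2469.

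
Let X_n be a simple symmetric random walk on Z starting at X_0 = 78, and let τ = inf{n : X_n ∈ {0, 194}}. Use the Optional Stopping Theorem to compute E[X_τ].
E[X_τ] = 78

X_n is a martingale and τ is a bounded-mean stopping time (indeed τ is finite a.s. with bounded expectation since the walk is in a bounded region). By the OST, E[X_τ] = E[X_0] = 78. Equivalently: E[X_τ] = 194 · P(hit 194 first) + 0 · P(hit 0 first) = 194 · (78/194) = 78.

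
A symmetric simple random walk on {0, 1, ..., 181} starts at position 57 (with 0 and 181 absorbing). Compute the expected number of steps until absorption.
E[τ | X_0 = 57] = 7068

Let v_k = E[τ | X_0 = k]. Boundary: v_0 = v_181 = 0. Recurrence: v_k = 1 + (v_{k-1} + v_{k+1})/2 for 1 ≤ k ≤ 180. The particular solution to v_k − (v_{k-1} + v_{k+1})/2 = 1 is v_k = −k^2. Adding homogeneous solution A + B k and matching boundaries gives v_k = k (181 − k). Substituting k = 57: v_57 = 57 · 124 = 7068.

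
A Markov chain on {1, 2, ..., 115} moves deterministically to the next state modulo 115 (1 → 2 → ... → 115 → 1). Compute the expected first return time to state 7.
E[T_7 | X_0 = 7] = 115

The chain cycles deterministically, so starting at state 7 it returns in exactly 115 steps. Equivalently, the stationary distribution is uniform π_j = 1/115 for every state j, so by Kac's formula E[T_7] = 1/π_7 = 115.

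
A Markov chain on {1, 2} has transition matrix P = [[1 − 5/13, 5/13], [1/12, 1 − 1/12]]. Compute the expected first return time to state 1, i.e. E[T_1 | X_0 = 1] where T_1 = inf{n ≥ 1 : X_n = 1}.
E[T_1 | X_0 = 1] = 1/π_1 = 73/13

For an irreducible recurrent Markov chain with stationary distribution π, E[T_i | X_0 = i] = 1/π_i (Kac's formula). Here π_1 = (1/12)/(5/13 + 1/12) = (1/12)/(73/156) = 13/73, so E[T_1 | X_0 = 1] = 1/π_1 = (5/13 + 1/12)/(1/12) = (73/156)/(1/12) = 73/13.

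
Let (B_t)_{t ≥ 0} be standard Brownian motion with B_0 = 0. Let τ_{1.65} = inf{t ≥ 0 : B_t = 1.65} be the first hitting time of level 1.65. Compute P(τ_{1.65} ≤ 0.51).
P(τ_{1.65} ≤ 0.51) = 2(1 − Φ(1.65/√0.51)) = 2(1 − Φ(2.3105)) ≈ 0.0209

By the reflection principle for standard BM, P(τ_b ≤ t) = 2 · P(B_t ≥ b). Since B_t ~ N(0, t), P(B_t ≥ 1.65) = 1 − Φ(1.65/√t) = 1 − Φ(1.65/√0.51) = 1 − Φ(2.3105) ≈ 0.01043. Doubling: P(τ_{1.65} ≤ 0.51) ≈ 2 · 0.01043 = 0.02086 ≈ 0.0209.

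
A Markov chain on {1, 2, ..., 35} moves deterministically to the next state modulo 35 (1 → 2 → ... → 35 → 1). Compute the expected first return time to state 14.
E[T_14 | X_0 = 14] = 35

The chain cycles deterministically, so starting at state 14 it returns in exactly 35 steps. Equivalently, the stationary distribution is uniform π_j = 1/35 for every state j, so by Kac's formula E[T_14] = 1/π_14 = 35.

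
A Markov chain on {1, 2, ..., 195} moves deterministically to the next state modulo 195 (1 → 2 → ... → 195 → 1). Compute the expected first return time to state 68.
E[T_68 | X_0 = 68] = 195

The chain cycles deterministically, so starting at state 68 it returns in exactly 195 steps. Equivalently, the stationary distribution is uniform π_j = 1/195 for every state j, so by Kac's formula E[T_68] = 1/π_68 = 195.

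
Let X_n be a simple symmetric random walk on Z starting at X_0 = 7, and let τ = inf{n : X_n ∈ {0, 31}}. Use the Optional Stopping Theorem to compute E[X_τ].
E[X_τ] = 7

X_n is a martingale and τ is a bounded-mean stopping time (indeed τ is finite a.s. with bounded expectation since the walk is in a bounded region). By the OST, E[X_τ] = E[X_0] = 7. Equivalently: E[X_τ] = 31 · P(hit 31 first) + 0 · P(hit 0 first) = 31 · (7/31) = 7.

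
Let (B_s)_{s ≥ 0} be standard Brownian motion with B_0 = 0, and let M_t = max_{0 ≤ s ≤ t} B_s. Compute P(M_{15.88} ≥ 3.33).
P(M_{15.88} ≥ 3.33) = 2·P(B_{15.88} ≥ 3.33) = 2(1 − Φ(3.33/√15.88)) ≈ 0.4034

By the reflection principle for Brownian motion, P(M_t ≥ a) = 2 · P(B_t ≥ a) for a ≥ 0. Since B_t ~ N(0, t), P(B_t ≥ 3.33) = 1 − Φ(3.33/√t) = 1 − Φ(3.33/√15.88) = 1 − Φ(0.8356). So
  P(M_{15.88} ≥ 3.33) = 2(1 − Φ(0.8356)) ≈ 0.4034.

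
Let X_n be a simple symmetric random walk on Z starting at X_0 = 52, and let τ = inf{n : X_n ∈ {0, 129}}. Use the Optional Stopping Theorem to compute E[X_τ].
E[X_τ] = 52

X_n is a martingale and τ is a bounded-mean stopping time (indeed τ is finite a.s. with bounded expectation since the walk is in a bounded region). By the OST, E[X_τ] = E[X_0] = 52. Equivalently: E[X_τ] = 129 · P(hit 129 first) + 0 · P(hit 0 first) = 129 · (52/129) = 52.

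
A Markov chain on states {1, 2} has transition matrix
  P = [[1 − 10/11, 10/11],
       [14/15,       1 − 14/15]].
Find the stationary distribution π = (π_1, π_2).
π_1 = 77/152, π_2 = 75/152

Solve πP = π with π_1 + π_2 = 1. From πP = π: π_1 · (1 − 10/11) + π_2 · 14/15 = π_1 ⇒ π_2 · 14/15 = π_1 · 10/11 ⇒ π_2/π_1 = (10/11)/(14/15) = 75/77. Together with π_1 + π_2 = 1:
  π_1 = (14/15)/(10/11 + 14/15) = (14/15)/(304/165) = 77/152,
  π_2 = (10/11)/(10/11 + 14/15) = (10/11)/(304/165) = 75/152.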